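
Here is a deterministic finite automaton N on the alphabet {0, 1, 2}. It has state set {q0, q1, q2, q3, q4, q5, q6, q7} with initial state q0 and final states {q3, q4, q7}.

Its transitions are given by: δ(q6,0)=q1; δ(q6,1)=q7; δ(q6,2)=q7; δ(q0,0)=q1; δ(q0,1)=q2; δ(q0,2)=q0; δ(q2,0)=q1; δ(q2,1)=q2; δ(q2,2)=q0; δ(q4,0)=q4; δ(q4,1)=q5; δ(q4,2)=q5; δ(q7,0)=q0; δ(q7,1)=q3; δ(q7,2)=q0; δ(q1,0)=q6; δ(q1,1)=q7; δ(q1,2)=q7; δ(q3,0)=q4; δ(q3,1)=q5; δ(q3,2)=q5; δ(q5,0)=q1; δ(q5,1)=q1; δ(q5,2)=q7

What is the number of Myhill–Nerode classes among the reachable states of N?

Every state is reachable, so we keep all 8.
P0 = {q3,q4,q7} | {q0,q1,q2,q5,q6}.
Refine {q3,q4,q7} on symbol 0: members go to different blocks, giving {q3,q4} and {q7}.
On input 1, block {q0,q1,q2,q5,q6} splits into {q0,q2,q5} and {q1,q6}.
Refine {q0,q2,q5} on symbol 1: members go to different blocks, giving {q0,q2} and {q5}.
No further refinement is possible. Final partition (5 blocks): {q3,q4} | {q0,q2} | {q7} | {q1,q6} | {q5}.

5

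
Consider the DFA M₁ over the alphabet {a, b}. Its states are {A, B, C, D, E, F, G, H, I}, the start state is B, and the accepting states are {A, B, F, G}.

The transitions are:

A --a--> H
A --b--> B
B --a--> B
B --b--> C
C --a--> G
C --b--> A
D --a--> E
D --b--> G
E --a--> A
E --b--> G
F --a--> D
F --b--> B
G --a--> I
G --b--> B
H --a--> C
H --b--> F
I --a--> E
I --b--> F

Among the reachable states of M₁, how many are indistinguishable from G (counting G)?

P0 = {A,B,F,G} | {C,D,E,H,I}.
On input a, block {A,B,F,G} splits into {A,F,G} and {B}.
On input a, block {C,D,E,H,I} splits into {D,H,I} and {C,E}.
No further refinement is possible. Final partition (4 blocks): {A,F,G} | {D,H,I} | {B} | {C,E}.
The equivalence class containing G is {A,F,G}, of size 3.

3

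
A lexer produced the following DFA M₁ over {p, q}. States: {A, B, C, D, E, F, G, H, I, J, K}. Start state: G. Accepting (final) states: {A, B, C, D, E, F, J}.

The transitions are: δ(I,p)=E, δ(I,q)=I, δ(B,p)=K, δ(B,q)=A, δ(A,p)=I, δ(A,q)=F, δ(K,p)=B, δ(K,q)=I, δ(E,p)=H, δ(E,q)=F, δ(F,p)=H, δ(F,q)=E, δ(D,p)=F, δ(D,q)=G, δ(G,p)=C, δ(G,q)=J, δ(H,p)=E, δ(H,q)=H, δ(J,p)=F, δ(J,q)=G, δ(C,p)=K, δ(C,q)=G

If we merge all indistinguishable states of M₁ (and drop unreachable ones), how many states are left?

5

Reachable states from the start: {A,B,C,E,F,G,H,I,J,K}. Unreachable: {D} — drop them.
P0 = {A,B,C,E,F,J} | {G,H,I,K}.
Split {A,B,C,E,F,J} by δ(·,p) → {A,B,C,E,F} and {J}.
On input q, block {A,B,C,E,F} splits into {A,B,E,F} and {C}.
Refine {G,H,I,K} on symbol p: members go to different blocks, giving {H,I,K} and {G}.
No further refinement is possible. Final partition (5 blocks): {A,B,E,F} | {H,I,K} | {J} | {C} | {G}.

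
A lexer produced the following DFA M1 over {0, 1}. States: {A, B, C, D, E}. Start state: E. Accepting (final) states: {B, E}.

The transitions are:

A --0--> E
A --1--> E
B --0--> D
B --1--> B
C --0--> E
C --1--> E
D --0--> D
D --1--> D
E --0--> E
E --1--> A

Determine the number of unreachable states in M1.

3

Starting at E and following transitions, the reachable set is {A, E}. That leaves B, C, D unreachable — 3 in total.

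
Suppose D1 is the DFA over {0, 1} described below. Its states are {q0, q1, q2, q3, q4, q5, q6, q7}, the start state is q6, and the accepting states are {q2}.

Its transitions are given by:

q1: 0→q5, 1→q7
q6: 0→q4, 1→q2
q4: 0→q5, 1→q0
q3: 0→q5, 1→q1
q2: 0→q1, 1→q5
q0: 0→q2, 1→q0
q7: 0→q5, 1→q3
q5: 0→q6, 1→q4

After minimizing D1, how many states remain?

6

Start with accepting vs non-accepting: {q2} | {q0,q1,q3,q4,q5,q6,q7}.
Split {q0,q1,q3,q4,q5,q6,q7} by δ(·,0) → {q1,q3,q4,q5,q6,q7} and {q0}.
Split {q1,q3,q4,q5,q6,q7} by δ(·,1) → {q1,q3,q5,q7} and {q4} and {q6}.
On input 0, block {q1,q3,q5,q7} splits into {q1,q3,q7} and {q5}.
No further refinement is possible. Final partition (6 blocks): {q2} | {q1,q3,q7} | {q0} | {q4} | {q6} | {q5}.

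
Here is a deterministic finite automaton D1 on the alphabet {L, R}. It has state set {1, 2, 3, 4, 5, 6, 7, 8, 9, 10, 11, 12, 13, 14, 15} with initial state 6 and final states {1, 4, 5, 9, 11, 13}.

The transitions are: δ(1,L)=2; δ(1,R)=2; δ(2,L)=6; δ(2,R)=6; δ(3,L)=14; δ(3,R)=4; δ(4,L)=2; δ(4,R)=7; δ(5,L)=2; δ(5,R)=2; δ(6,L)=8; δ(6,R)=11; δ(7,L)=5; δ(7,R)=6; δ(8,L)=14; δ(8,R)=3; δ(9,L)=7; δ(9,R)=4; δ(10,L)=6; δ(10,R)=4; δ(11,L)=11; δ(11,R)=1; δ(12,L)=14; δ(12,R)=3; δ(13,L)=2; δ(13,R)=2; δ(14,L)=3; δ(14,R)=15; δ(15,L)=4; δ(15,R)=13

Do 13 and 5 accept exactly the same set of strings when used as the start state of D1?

Yes

Reachable states from the start: {1,2,3,4,5,6,7,8,11,13,14,15}. Unreachable: {9,10,12} — drop them.
Start with accepting vs non-accepting: {1,4,5,11,13} | {2,3,6,7,8,14,15}.
On input L, block {1,4,5,11,13} splits into {1,4,5,13} and {11}.
Split {2,3,6,7,8,14,15} by δ(·,L) → {2,3,6,8,14} and {7,15}.
On input R, block {1,4,5,13} splits into {1,5,13} and {4}.
On input R, block {2,3,6,8,14} splits into {2,8} and {3} and {6} and {14}.
On input L, block {2,8} splits into {2} and {8}.
Split {7,15} by δ(·,L) → {7} and {15}.
No further refinement is possible. Final partition (10 blocks): {1,5,13} | {2} | {11} | {7} | {4} | {3} | {6} | {14} | {8} | {15}.
13 and 5 lie in the same block of the stable partition, so they are equivalent — no string distinguishes them.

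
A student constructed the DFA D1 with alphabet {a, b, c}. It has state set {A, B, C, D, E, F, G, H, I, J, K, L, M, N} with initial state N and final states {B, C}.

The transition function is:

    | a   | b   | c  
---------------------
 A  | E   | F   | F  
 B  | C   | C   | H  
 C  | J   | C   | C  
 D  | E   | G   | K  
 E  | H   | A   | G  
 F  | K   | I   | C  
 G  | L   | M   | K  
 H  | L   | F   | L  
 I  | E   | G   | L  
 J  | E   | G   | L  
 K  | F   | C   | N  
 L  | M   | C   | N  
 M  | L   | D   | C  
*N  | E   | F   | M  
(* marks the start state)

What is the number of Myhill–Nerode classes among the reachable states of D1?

States {B} cannot be reached from the start state, so discard them.
Initial partition by acceptance: {C} | {A,D,E,F,G,H,I,J,K,L,M,N}.
Split {A,D,E,F,G,H,I,J,K,L,M,N} by δ(·,b) → {A,D,E,F,G,H,I,J,M,N} and {K,L}.
Split {A,D,E,F,G,H,I,J,M,N} by δ(·,a) → {A,D,E,I,J,N} and {F,G,H,M}.
Refine {A,D,E,I,J,N} on symbol a: members go to different blocks, giving {A,D,I,J,N} and {E}.
Split {A,D,I,J,N} by δ(·,c) → {D,I,J} and {A,N}.
Refine {F,G,H,M} on symbol b: members go to different blocks, giving {F,M} and {G,H}.
No further refinement is possible. Final partition (7 blocks): {C} | {D,I,J} | {K,L} | {F,M} | {E} | {A,N} | {G,H}.

7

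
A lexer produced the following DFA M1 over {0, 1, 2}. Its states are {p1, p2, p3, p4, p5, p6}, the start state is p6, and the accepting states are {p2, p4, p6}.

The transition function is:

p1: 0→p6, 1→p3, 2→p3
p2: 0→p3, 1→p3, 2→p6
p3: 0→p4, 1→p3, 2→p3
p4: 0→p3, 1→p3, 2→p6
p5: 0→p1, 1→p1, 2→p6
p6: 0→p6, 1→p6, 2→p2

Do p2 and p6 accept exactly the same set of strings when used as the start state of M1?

States {p1,p5} cannot be reached from the start state, so discard them.
Start with accepting vs non-accepting: {p2,p4,p6} | {p3}.
Refine {p2,p4,p6} on symbol 0: members go to different blocks, giving {p2,p4} and {p6}.
The partition is now stable with 3 blocks: {p2,p4} | {p3} | {p6}.
p2 and p6 end up in different blocks, so they are distinguishable. For instance, the string '0' is accepted from only p6.

No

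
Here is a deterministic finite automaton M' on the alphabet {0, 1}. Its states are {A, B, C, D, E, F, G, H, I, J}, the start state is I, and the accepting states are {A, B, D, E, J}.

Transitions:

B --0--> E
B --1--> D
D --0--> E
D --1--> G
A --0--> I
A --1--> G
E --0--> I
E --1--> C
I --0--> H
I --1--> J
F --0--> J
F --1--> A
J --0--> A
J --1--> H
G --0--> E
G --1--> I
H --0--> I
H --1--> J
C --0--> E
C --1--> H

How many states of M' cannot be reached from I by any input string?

Starting at I and following transitions, the reachable set is {A, C, E, G, H, I, J}. That leaves B, D, F unreachable — 3 in total.

3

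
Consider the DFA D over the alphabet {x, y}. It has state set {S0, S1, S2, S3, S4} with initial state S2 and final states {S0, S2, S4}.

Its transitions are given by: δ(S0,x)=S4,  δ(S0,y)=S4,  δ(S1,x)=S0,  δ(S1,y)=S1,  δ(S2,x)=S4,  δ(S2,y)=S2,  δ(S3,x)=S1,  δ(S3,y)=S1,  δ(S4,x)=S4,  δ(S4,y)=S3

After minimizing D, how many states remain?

5

Every state is reachable, so we keep all 5.
Initial partition by acceptance: {S0,S2,S4} | {S1,S3}.
Split {S0,S2,S4} by δ(·,y) → {S0,S2} and {S4}.
Refine {S0,S2} on symbol y: members go to different blocks, giving {S0} and {S2}.
On input x, block {S1,S3} splits into {S1} and {S3}.
No further refinement is possible. Final partition (5 blocks): {S0} | {S1} | {S4} | {S2} | {S3}.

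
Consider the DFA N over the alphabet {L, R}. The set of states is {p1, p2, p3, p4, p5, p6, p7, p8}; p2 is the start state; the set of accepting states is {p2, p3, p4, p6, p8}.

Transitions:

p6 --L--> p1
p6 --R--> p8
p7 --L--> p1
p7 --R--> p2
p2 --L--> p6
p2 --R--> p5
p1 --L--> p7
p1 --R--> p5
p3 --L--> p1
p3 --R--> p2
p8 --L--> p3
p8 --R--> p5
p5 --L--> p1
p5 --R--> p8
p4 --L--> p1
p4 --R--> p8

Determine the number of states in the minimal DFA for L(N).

4

First remove the unreachable states {p4}; 7 states remain.
Start with accepting vs non-accepting: {p2,p3,p6,p8} | {p1,p5,p7}.
Split {p2,p3,p6,p8} by δ(·,L) → {p2,p8} and {p3,p6}.
Split {p1,p5,p7} by δ(·,R) → {p5,p7} and {p1}.
No further refinement is possible. Final partition (4 blocks): {p2,p8} | {p5,p7} | {p3,p6} | {p1}.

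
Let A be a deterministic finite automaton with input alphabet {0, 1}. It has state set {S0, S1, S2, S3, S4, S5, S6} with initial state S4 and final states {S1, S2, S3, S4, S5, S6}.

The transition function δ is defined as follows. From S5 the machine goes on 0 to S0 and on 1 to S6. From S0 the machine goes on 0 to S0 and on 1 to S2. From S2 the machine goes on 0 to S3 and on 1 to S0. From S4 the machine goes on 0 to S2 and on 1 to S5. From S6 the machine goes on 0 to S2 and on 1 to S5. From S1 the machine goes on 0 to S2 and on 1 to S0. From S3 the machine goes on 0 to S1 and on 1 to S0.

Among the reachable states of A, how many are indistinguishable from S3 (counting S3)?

All states are reachable from the start state.
Initial partition by acceptance: {S1,S2,S3,S4,S5,S6} | {S0}.
Refine {S1,S2,S3,S4,S5,S6} on symbol 0: members go to different blocks, giving {S1,S2,S3,S4,S6} and {S5}.
Refine {S1,S2,S3,S4,S6} on symbol 1: members go to different blocks, giving {S1,S2,S3} and {S4,S6}.
No further refinement is possible. Final partition (4 blocks): {S1,S2,S3} | {S0} | {S5} | {S4,S6}.
The equivalence class containing S3 is {S1,S2,S3}, of size 3.

3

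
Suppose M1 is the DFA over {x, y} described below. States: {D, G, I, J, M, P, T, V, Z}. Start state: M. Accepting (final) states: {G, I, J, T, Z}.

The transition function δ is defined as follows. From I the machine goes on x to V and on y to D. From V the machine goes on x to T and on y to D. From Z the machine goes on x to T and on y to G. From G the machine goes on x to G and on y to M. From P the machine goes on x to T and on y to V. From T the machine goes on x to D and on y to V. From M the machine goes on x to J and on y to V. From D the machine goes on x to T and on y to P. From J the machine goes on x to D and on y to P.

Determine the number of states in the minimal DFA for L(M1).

First remove the unreachable states {G,I,Z}; 6 states remain.
Initial partition by acceptance: {J,T} | {D,M,P,V}.
No further refinement is possible. Final partition (2 blocks): {J,T} | {D,M,P,V}.

2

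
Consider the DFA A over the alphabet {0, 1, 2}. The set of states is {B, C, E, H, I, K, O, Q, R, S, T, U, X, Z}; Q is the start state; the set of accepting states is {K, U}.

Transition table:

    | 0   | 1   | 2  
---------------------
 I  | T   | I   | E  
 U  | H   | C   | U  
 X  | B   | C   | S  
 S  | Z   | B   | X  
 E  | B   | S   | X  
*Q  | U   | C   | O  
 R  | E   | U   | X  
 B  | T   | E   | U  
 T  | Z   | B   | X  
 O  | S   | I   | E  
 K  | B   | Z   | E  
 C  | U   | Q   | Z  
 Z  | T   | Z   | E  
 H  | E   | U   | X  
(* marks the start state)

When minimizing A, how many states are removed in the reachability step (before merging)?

Starting at Q and following transitions, the reachable set is {B, C, E, H, I, O, Q, S, T, U, X, Z}. That leaves K, R unreachable — 2 in total.

2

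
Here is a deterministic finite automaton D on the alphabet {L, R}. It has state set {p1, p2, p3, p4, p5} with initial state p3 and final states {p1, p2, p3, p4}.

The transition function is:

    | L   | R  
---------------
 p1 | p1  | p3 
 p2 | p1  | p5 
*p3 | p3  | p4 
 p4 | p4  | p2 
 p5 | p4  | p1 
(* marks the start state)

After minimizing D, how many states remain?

5

Start with accepting vs non-accepting: {p1,p2,p3,p4} | {p5}.
Split {p1,p2,p3,p4} by δ(·,R) → {p1,p3,p4} and {p2}.
Refine {p1,p3,p4} on symbol R: members go to different blocks, giving {p1,p3} and {p4}.
Refine {p1,p3} on symbol R: members go to different blocks, giving {p1} and {p3}.
The partition is now stable with 5 blocks: {p1} | {p5} | {p2} | {p4} | {p3}.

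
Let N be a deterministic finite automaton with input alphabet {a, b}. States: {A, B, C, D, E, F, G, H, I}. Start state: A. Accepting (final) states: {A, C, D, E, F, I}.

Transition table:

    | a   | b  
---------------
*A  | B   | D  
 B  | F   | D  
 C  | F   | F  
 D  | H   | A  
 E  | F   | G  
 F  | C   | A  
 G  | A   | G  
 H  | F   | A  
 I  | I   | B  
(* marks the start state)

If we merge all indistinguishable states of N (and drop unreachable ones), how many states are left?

4

Reachable states from the start: {A,B,C,D,F,H}. Unreachable: {E,G,I} — drop them.
Initial partition by acceptance: {A,C,D,F} | {B,H}.
Split {A,C,D,F} by δ(·,a) → {A,D} and {C,F}.
Refine {C,F} on symbol b: members go to different blocks, giving {C} and {F}.
No further refinement is possible. Final partition (4 blocks): {A,D} | {B,H} | {C} | {F}.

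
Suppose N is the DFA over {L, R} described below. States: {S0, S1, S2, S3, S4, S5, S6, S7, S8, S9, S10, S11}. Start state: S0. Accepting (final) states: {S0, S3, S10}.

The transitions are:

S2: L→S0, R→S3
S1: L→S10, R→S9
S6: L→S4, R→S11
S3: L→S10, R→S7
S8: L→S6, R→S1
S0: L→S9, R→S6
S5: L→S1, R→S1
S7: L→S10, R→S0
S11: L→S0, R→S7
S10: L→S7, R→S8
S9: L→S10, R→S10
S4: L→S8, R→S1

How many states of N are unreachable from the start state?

No path from S0 leads to S2, S3, S5; the other 9 states are all reachable.

3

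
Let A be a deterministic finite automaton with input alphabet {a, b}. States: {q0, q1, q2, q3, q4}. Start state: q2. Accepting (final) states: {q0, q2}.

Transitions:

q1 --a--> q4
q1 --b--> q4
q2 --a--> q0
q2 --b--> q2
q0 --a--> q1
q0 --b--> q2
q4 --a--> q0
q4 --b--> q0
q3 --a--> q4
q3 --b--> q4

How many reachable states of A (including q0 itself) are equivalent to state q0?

States {q3} cannot be reached from the start state, so discard them.
P0 = {q0,q2} | {q1,q4}.
On input a, block {q0,q2} splits into {q0} and {q2}.
On input a, block {q1,q4} splits into {q1} and {q4}.
No further refinement is possible. Final partition (4 blocks): {q0} | {q1} | {q2} | {q4}.
State q0 belongs to the block {q0}, which has 1 states.

1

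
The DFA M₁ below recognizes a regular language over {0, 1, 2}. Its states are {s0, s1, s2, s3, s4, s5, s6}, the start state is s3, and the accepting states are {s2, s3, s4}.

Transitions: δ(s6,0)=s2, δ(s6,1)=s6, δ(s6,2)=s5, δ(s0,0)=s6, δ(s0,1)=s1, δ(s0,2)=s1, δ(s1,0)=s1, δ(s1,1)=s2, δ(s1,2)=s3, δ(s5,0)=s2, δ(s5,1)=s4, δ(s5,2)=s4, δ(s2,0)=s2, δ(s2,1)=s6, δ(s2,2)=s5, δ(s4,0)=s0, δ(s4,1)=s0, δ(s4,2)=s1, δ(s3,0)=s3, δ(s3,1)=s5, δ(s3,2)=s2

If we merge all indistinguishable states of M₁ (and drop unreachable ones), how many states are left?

7

All states are reachable from the start state.
Initial partition by acceptance: {s2,s3,s4} | {s0,s1,s5,s6}.
On input 0, block {s2,s3,s4} splits into {s2,s3} and {s4}.
On input 2, block {s2,s3} splits into {s2} and {s3}.
Refine {s0,s1,s5,s6} on symbol 0: members go to different blocks, giving {s0,s1} and {s5,s6}.
Split {s0,s1} by δ(·,0) → {s0} and {s1}.
Refine {s5,s6} on symbol 1: members go to different blocks, giving {s5} and {s6}.
Stable partition: {s2} | {s0} | {s4} | {s3} | {s5} | {s1} | {s6} — 7 equivalence classes.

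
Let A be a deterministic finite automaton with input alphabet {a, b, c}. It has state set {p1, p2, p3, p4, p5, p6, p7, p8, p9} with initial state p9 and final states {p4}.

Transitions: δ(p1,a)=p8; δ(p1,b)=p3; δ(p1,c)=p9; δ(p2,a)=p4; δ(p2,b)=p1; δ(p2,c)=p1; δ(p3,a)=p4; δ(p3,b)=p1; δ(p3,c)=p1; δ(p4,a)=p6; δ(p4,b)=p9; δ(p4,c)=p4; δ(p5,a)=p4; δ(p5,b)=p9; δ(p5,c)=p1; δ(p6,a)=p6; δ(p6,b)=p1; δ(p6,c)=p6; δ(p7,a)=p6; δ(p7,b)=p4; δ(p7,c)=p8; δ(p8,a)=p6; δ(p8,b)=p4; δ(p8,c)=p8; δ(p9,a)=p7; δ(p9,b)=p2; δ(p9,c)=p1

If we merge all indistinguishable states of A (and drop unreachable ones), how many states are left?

First remove the unreachable states {p5}; 8 states remain.
P0 = {p4} | {p1,p2,p3,p6,p7,p8,p9}.
Split {p1,p2,p3,p6,p7,p8,p9} by δ(·,a) → {p1,p6,p7,p8,p9} and {p2,p3}.
Refine {p1,p6,p7,p8,p9} on symbol b: members go to different blocks, giving {p1,p9} and {p7,p8} and {p6}.
No further refinement is possible. Final partition (5 blocks): {p4} | {p1,p9} | {p2,p3} | {p7,p8} | {p6}.

5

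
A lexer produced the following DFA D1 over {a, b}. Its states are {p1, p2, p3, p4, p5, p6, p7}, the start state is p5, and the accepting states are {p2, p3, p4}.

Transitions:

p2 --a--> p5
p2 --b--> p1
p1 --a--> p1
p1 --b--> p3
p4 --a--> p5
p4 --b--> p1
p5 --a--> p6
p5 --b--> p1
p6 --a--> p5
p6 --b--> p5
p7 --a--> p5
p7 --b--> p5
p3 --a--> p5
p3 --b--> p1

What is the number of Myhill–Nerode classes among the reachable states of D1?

First remove the unreachable states {p2,p4,p7}; 4 states remain.
Start with accepting vs non-accepting: {p3} | {p1,p5,p6}.
Refine {p1,p5,p6} on symbol b: members go to different blocks, giving {p5,p6} and {p1}.
Split {p5,p6} by δ(·,b) → {p5} and {p6}.
Stable partition: {p3} | {p5} | {p1} | {p6} — 4 equivalence classes.

4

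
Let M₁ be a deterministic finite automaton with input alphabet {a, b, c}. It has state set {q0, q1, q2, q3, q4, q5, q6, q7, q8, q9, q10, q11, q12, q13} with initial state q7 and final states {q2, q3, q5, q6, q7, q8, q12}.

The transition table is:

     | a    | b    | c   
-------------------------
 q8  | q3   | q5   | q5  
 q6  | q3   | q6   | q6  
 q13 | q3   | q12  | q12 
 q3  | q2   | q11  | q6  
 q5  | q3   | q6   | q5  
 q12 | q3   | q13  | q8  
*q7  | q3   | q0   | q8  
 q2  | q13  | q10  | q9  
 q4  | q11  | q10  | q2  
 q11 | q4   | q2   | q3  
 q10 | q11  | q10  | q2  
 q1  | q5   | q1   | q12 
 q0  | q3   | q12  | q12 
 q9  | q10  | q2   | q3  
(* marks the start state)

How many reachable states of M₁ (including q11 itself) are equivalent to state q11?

2

First remove the unreachable states {q1}; 13 states remain.
Initial partition by acceptance: {q2,q3,q5,q6,q7,q8,q12} | {q0,q4,q9,q10,q11,q13}.
On input a, block {q2,q3,q5,q6,q7,q8,q12} splits into {q3,q5,q6,q7,q8,q12} and {q2}.
Split {q3,q5,q6,q7,q8,q12} by δ(·,a) → {q5,q6,q7,q8,q12} and {q3}.
On input b, block {q5,q6,q7,q8,q12} splits into {q5,q6,q8} and {q7,q12}.
Refine {q0,q4,q9,q10,q11,q13} on symbol a: members go to different blocks, giving {q4,q9,q10,q11} and {q0,q13}.
Split {q4,q9,q10,q11} by δ(·,b) → {q4,q10} and {q9,q11}.
No further refinement is possible. Final partition (7 blocks): {q5,q6,q8} | {q4,q10} | {q2} | {q3} | {q7,q12} | {q0,q13} | {q9,q11}.
State q11 belongs to the block {q9,q11}, which has 2 states.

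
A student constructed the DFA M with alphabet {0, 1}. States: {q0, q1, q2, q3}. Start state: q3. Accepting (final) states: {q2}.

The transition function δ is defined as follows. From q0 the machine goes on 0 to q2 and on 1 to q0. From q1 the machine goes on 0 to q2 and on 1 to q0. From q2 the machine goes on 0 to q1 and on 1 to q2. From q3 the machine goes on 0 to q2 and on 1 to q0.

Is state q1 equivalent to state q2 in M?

No

P0 = {q2} | {q0,q1,q3}.
No further refinement is possible. Final partition (2 blocks): {q2} | {q0,q1,q3}.
q1 and q2 end up in different blocks, so they are distinguishable. For instance, the string 'ε' is accepted from only q2.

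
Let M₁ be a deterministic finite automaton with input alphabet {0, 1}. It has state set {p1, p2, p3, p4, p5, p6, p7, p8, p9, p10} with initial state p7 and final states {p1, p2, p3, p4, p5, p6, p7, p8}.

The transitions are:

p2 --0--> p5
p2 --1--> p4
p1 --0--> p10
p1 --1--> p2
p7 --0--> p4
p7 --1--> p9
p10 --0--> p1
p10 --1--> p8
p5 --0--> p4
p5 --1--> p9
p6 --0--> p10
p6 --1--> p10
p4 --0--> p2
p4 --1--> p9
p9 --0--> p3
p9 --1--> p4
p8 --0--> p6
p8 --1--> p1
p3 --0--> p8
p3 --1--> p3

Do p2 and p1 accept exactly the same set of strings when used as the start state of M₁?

Every state is reachable, so we keep all 10.
Initial partition by acceptance: {p1,p2,p3,p4,p5,p6,p7,p8} | {p9,p10}.
Refine {p1,p2,p3,p4,p5,p6,p7,p8} on symbol 0: members go to different blocks, giving {p2,p3,p4,p5,p7,p8} and {p1,p6}.
Refine {p2,p3,p4,p5,p7,p8} on symbol 0: members go to different blocks, giving {p2,p3,p4,p5,p7} and {p8}.
On input 0, block {p2,p3,p4,p5,p7} splits into {p2,p4,p5,p7} and {p3}.
Split {p2,p4,p5,p7} by δ(·,1) → {p4,p5,p7} and {p2}.
On input 0, block {p4,p5,p7} splits into {p5,p7} and {p4}.
On input 0, block {p9,p10} splits into {p9} and {p10}.
Split {p1,p6} by δ(·,1) → {p1} and {p6}.
Stable partition: {p5,p7} | {p9} | {p1} | {p8} | {p3} | {p2} | {p4} | {p10} | {p6} — 9 equivalence classes.
p2 and p1 end up in different blocks, so they are distinguishable. For instance, the string '0' is accepted from only p2.

No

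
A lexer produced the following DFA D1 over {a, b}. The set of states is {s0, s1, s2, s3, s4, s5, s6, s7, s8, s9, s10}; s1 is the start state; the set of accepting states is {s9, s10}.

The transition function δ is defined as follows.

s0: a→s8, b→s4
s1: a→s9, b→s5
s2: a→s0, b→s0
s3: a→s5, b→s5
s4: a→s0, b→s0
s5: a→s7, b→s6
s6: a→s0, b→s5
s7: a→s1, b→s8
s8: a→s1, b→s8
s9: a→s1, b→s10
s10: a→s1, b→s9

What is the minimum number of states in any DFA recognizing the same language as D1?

First remove the unreachable states {s2,s3}; 9 states remain.
Initial partition by acceptance: {s9,s10} | {s0,s1,s4,s5,s6,s7,s8}.
Split {s0,s1,s4,s5,s6,s7,s8} by δ(·,a) → {s0,s4,s5,s6,s7,s8} and {s1}.
Split {s0,s4,s5,s6,s7,s8} by δ(·,a) → {s0,s4,s5,s6} and {s7,s8}.
On input a, block {s0,s4,s5,s6} splits into {s0,s5} and {s4,s6}.
Stable partition: {s9,s10} | {s0,s5} | {s1} | {s7,s8} | {s4,s6} — 5 equivalence classes.

5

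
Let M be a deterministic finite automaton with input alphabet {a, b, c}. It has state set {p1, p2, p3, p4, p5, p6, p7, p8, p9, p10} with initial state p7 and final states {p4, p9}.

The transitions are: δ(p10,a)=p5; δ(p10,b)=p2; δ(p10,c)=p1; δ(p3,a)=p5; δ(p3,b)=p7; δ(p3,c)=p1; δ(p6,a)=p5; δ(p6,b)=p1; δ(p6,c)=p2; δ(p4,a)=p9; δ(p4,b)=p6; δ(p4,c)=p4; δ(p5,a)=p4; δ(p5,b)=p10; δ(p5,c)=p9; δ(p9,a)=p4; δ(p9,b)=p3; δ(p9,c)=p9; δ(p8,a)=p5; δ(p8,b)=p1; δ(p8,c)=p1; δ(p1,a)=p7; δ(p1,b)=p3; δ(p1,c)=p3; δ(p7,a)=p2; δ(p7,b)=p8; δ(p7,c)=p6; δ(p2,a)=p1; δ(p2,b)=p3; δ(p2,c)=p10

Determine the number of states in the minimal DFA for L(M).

4

Initial partition by acceptance: {p4,p9} | {p1,p2,p3,p5,p6,p7,p8,p10}.
Refine {p1,p2,p3,p5,p6,p7,p8,p10} on symbol a: members go to different blocks, giving {p1,p2,p3,p6,p7,p8,p10} and {p5}.
Split {p1,p2,p3,p6,p7,p8,p10} by δ(·,a) → {p3,p6,p8,p10} and {p1,p2,p7}.
The partition is now stable with 4 blocks: {p4,p9} | {p3,p6,p8,p10} | {p5} | {p1,p2,p7}.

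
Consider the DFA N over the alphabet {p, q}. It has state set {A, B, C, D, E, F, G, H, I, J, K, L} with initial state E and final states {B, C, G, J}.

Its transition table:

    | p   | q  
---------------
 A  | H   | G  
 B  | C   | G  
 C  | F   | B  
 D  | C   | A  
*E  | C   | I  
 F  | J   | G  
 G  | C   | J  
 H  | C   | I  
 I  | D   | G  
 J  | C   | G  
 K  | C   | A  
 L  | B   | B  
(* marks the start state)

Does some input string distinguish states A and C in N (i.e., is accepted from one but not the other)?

Yes

States {K,L} cannot be reached from the start state, so discard them.
P0 = {B,C,G,J} | {A,D,E,F,H,I}.
On input p, block {B,C,G,J} splits into {B,G,J} and {C}.
On input p, block {A,D,E,F,H,I} splits into {D,E,H} and {A,I} and {F}.
No further refinement is possible. Final partition (5 blocks): {B,G,J} | {D,E,H} | {C} | {A,I} | {F}.
A and C end up in different blocks, so they are distinguishable. For instance, the string 'ε' is accepted from only C.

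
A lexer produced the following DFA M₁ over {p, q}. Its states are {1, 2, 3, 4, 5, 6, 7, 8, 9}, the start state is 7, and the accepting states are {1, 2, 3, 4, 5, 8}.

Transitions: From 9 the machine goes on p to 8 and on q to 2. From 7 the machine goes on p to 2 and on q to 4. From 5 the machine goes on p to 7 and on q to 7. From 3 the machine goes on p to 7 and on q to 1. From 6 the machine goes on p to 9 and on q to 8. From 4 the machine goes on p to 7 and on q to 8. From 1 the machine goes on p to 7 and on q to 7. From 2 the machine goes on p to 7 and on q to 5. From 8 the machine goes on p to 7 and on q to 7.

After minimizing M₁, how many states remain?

3

First remove the unreachable states {1,3,6,9}; 5 states remain.
P0 = {2,4,5,8} | {7}.
Refine {2,4,5,8} on symbol q: members go to different blocks, giving {2,4} and {5,8}.
No further refinement is possible. Final partition (3 blocks): {2,4} | {7} | {5,8}.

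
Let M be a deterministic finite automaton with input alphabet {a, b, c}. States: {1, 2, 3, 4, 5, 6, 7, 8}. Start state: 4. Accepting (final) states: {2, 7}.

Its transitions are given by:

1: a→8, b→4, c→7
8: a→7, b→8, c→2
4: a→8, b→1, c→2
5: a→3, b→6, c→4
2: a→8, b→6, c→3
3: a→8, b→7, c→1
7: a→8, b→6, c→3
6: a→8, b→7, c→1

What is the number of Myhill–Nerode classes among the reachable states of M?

First remove the unreachable states {5}; 7 states remain.
Start with accepting vs non-accepting: {2,7} | {1,3,4,6,8}.
On input a, block {1,3,4,6,8} splits into {1,3,4,6} and {8}.
On input b, block {1,3,4,6} splits into {1,4} and {3,6}.
Stable partition: {2,7} | {1,4} | {8} | {3,6} — 4 equivalence classes.

4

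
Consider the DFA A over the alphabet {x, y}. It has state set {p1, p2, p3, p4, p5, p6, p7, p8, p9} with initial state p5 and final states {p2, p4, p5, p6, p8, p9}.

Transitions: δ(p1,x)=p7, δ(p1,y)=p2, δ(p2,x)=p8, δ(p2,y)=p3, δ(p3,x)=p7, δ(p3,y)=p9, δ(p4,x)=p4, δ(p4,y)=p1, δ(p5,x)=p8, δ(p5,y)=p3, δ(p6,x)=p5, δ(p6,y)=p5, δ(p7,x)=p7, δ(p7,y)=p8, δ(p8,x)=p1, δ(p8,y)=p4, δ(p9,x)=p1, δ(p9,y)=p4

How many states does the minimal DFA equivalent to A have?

States {p6} cannot be reached from the start state, so discard them.
P0 = {p2,p4,p5,p8,p9} | {p1,p3,p7}.
Split {p2,p4,p5,p8,p9} by δ(·,x) → {p2,p4,p5} and {p8,p9}.
Refine {p2,p4,p5} on symbol x: members go to different blocks, giving {p2,p5} and {p4}.
On input y, block {p1,p3,p7} splits into {p3,p7} and {p1}.
Stable partition: {p2,p5} | {p3,p7} | {p8,p9} | {p4} | {p1} — 5 equivalence classes.

5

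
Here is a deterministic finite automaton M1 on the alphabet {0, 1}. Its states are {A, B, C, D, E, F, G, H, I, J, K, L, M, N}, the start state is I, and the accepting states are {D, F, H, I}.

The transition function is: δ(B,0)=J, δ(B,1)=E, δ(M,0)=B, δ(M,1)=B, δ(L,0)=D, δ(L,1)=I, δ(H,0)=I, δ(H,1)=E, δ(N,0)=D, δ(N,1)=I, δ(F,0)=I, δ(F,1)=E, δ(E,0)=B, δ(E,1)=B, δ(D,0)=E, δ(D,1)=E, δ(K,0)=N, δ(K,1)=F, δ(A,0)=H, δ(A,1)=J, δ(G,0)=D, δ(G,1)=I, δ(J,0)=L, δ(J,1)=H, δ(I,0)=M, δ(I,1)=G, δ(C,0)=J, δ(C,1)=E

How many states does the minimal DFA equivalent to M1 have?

Reachable states from the start: {B,D,E,G,H,I,J,L,M}. Unreachable: {A,C,F,K,N} — drop them.
Start with accepting vs non-accepting: {D,H,I} | {B,E,G,J,L,M}.
Split {D,H,I} by δ(·,0) → {D,I} and {H}.
On input 0, block {B,E,G,J,L,M} splits into {B,E,J,M} and {G,L}.
Refine {D,I} on symbol 1: members go to different blocks, giving {D} and {I}.
Split {B,E,J,M} by δ(·,0) → {B,E,M} and {J}.
Refine {B,E,M} on symbol 0: members go to different blocks, giving {E,M} and {B}.
The partition is now stable with 7 blocks: {D} | {E,M} | {H} | {G,L} | {I} | {J} | {B}.

7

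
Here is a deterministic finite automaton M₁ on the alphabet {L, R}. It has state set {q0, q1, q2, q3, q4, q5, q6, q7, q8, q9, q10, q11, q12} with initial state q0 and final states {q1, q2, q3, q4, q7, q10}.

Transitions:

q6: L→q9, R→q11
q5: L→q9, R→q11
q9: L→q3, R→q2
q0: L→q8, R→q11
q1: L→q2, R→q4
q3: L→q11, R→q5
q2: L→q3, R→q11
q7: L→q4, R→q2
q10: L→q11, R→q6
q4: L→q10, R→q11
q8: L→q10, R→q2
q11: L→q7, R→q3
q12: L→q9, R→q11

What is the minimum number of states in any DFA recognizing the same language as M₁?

First remove the unreachable states {q1,q12}; 11 states remain.
Start with accepting vs non-accepting: {q2,q3,q4,q7,q10} | {q0,q5,q6,q8,q9,q11}.
On input L, block {q2,q3,q4,q7,q10} splits into {q2,q4,q7} and {q3,q10}.
Split {q2,q4,q7} by δ(·,L) → {q2,q4} and {q7}.
Refine {q0,q5,q6,q8,q9,q11} on symbol L: members go to different blocks, giving {q0,q5,q6} and {q8,q9} and {q11}.
No further refinement is possible. Final partition (6 blocks): {q2,q4} | {q0,q5,q6} | {q3,q10} | {q7} | {q8,q9} | {q11}.

6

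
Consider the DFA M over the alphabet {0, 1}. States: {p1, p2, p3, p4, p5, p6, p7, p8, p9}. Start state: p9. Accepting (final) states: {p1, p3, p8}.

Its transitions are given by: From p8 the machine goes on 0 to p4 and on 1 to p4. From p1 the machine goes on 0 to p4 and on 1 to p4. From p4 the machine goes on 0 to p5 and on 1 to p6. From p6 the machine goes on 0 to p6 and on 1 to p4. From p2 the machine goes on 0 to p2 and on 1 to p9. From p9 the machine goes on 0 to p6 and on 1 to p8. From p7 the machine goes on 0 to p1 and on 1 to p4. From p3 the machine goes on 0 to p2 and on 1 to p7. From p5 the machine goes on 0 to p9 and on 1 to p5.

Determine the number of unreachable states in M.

BFS from p9 reaches {p4, p5, p6, p8, p9}; the 4 state(s) p1, p2, p3, p7 are never visited.

4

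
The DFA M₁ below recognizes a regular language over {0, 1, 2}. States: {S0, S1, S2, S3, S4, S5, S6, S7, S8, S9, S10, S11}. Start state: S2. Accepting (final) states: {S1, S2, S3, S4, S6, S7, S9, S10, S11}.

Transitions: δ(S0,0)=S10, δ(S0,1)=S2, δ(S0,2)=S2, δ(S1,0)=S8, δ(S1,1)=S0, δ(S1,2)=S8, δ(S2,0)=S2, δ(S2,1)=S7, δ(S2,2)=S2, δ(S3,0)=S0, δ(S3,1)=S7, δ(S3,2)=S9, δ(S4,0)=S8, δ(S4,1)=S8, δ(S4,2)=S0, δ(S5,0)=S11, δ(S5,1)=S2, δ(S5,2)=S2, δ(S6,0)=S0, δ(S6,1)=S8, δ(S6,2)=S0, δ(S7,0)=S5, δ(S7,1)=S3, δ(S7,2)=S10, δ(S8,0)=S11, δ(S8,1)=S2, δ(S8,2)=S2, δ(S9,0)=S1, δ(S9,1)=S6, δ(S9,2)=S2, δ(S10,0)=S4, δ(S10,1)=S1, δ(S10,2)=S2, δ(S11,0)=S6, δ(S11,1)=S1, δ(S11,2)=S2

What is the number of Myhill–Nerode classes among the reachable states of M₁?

All states are reachable from the start state.
Initial partition by acceptance: {S1,S2,S3,S4,S6,S7,S9,S10,S11} | {S0,S5,S8}.
On input 0, block {S1,S2,S3,S4,S6,S7,S9,S10,S11} splits into {S1,S3,S4,S6,S7} and {S2,S9,S10,S11}.
Split {S1,S3,S4,S6,S7} by δ(·,1) → {S1,S4,S6} and {S3,S7}.
Refine {S2,S9,S10,S11} on symbol 0: members go to different blocks, giving {S9,S10,S11} and {S2}.
The partition is now stable with 5 blocks: {S1,S4,S6} | {S0,S5,S8} | {S9,S10,S11} | {S3,S7} | {S2}.

5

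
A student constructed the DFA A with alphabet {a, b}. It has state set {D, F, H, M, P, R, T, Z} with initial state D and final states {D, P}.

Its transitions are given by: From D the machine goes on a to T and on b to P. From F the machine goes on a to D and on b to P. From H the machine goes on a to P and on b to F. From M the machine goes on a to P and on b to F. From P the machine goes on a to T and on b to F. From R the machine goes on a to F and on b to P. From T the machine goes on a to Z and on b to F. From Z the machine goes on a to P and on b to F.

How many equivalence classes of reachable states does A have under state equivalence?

5

States {H,M,R} cannot be reached from the start state, so discard them.
Initial partition by acceptance: {D,P} | {F,T,Z}.
Split {D,P} by δ(·,b) → {P} and {D}.
Split {F,T,Z} by δ(·,a) → {T} and {Z} and {F}.
The partition is now stable with 5 blocks: {P} | {T} | {D} | {Z} | {F}.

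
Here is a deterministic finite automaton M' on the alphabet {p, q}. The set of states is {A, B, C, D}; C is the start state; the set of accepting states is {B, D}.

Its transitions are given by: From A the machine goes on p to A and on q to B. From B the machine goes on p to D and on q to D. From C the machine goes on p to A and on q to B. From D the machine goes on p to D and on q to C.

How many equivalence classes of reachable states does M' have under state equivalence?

3

Start with accepting vs non-accepting: {B,D} | {A,C}.
Refine {B,D} on symbol q: members go to different blocks, giving {B} and {D}.
Stable partition: {B} | {A,C} | {D} — 3 equivalence classes.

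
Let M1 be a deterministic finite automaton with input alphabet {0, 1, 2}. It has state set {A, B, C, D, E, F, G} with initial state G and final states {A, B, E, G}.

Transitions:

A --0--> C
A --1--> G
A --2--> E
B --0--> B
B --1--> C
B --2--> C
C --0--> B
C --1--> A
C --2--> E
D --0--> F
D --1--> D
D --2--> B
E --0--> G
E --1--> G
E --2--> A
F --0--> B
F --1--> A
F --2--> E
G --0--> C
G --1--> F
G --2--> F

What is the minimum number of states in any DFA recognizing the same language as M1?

States {D} cannot be reached from the start state, so discard them.
Initial partition by acceptance: {A,B,E,G} | {C,F}.
On input 0, block {A,B,E,G} splits into {A,G} and {B,E}.
Split {A,G} by δ(·,1) → {A} and {G}.
Split {B,E} by δ(·,0) → {B} and {E}.
Stable partition: {A} | {C,F} | {B} | {G} | {E} — 5 equivalence classes.

5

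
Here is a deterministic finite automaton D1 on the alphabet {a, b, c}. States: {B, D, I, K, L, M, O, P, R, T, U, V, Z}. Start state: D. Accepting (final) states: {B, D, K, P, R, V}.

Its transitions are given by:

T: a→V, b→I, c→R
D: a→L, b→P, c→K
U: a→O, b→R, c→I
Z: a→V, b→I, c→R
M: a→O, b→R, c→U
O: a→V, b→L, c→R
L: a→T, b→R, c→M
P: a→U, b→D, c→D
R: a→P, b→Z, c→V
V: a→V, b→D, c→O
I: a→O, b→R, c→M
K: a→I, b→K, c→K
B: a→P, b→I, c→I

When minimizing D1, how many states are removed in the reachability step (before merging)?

1

No path from D leads to B; the other 12 states are all reachable.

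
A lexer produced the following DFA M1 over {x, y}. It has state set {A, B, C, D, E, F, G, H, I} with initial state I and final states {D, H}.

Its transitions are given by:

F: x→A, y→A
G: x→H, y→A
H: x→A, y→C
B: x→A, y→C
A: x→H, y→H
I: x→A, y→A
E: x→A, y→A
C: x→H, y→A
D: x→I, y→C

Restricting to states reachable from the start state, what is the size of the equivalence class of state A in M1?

1

States {B,D,E,F,G} cannot be reached from the start state, so discard them.
Start with accepting vs non-accepting: {H} | {A,C,I}.
Refine {A,C,I} on symbol x: members go to different blocks, giving {A,C} and {I}.
Split {A,C} by δ(·,y) → {A} and {C}.
No further refinement is possible. Final partition (4 blocks): {H} | {A} | {I} | {C}.
The equivalence class containing A is {A}, of size 1.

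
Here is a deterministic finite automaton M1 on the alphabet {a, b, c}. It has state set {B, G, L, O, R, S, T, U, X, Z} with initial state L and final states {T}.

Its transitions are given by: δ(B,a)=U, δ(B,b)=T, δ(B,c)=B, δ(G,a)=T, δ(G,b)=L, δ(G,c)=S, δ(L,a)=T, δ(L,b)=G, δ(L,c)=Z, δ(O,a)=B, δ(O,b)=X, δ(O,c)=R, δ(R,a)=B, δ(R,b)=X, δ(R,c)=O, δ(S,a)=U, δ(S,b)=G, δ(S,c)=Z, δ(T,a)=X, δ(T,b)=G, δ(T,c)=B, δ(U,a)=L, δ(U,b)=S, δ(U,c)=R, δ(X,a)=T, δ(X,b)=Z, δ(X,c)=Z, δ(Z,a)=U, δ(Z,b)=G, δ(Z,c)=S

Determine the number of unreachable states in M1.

A breadth-first search from the start state visits every state.

0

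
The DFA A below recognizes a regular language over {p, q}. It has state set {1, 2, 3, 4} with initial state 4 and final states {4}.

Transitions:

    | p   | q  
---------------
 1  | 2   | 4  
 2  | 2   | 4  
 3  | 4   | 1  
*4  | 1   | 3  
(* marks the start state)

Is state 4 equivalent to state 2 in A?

All states are reachable from the start state.
P0 = {4} | {1,2,3}.
Split {1,2,3} by δ(·,p) → {1,2} and {3}.
The partition is now stable with 3 blocks: {4} | {1,2} | {3}.
4 and 2 end up in different blocks, so they are distinguishable. For instance, the string 'ε' is accepted from only 4.

No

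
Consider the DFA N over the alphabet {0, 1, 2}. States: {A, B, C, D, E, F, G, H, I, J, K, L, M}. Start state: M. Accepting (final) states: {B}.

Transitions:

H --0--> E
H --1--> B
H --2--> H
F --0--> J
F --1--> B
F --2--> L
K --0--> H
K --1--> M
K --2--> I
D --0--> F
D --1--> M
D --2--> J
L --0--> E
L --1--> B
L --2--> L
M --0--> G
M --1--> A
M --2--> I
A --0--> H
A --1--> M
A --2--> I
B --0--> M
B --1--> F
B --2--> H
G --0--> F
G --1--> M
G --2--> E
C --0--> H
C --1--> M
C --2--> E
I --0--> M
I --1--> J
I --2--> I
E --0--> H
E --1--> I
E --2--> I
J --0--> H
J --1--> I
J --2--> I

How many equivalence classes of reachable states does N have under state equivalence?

7

Reachable states from the start: {A,B,E,F,G,H,I,J,L,M}. Unreachable: {C,D,K} — drop them.
P0 = {B} | {A,E,F,G,H,I,J,L,M}.
Refine {A,E,F,G,H,I,J,L,M} on symbol 1: members go to different blocks, giving {A,E,G,I,J,M} and {F,H,L}.
On input 0, block {A,E,G,I,J,M} splits into {A,E,G,J} and {I,M}.
Split {A,E,G,J} by δ(·,2) → {A,E,J} and {G}.
Split {I,M} by δ(·,0) → {I} and {M}.
Refine {A,E,J} on symbol 1: members go to different blocks, giving {E,J} and {A}.
Stable partition: {B} | {E,J} | {F,H,L} | {I} | {G} | {M} | {A} — 7 equivalence classes.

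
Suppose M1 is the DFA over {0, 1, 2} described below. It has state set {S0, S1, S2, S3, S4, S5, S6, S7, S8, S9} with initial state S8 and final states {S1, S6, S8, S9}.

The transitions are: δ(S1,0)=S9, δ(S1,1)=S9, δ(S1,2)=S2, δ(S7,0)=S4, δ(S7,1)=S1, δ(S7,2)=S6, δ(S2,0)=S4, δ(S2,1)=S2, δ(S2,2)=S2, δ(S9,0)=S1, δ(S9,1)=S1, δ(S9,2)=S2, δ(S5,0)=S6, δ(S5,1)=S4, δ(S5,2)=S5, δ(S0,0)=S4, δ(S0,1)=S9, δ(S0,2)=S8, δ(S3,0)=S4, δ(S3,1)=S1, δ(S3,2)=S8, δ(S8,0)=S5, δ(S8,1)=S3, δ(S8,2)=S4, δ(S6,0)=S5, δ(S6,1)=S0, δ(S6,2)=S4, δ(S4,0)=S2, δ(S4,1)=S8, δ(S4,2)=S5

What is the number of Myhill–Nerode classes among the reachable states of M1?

6

Reachable states from the start: {S0,S1,S2,S3,S4,S5,S6,S8,S9}. Unreachable: {S7} — drop them.
Start with accepting vs non-accepting: {S1,S6,S8,S9} | {S0,S2,S3,S4,S5}.
Split {S1,S6,S8,S9} by δ(·,0) → {S1,S9} and {S6,S8}.
Split {S0,S2,S3,S4,S5} by δ(·,0) → {S0,S2,S3,S4} and {S5}.
Split {S0,S2,S3,S4} by δ(·,1) → {S0,S3} and {S2} and {S4}.
No further refinement is possible. Final partition (6 blocks): {S1,S9} | {S0,S3} | {S6,S8} | {S5} | {S2} | {S4}.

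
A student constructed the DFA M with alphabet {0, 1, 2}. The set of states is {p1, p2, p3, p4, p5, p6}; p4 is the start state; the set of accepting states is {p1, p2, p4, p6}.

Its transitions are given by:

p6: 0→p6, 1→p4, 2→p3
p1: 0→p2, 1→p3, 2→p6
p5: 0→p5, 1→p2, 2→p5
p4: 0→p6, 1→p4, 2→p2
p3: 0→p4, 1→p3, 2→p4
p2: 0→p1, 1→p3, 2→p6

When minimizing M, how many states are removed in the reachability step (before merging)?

No path from p4 leads to p5; the other 5 states are all reachable.

1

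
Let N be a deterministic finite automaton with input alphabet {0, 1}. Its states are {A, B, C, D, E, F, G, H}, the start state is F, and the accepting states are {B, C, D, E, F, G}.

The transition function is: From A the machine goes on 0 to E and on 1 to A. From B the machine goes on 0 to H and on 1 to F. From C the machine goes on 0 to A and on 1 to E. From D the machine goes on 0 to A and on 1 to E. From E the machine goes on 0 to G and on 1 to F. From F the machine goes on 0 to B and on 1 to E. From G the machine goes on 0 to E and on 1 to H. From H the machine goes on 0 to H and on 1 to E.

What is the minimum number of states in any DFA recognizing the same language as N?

Reachable states from the start: {B,E,F,G,H}. Unreachable: {A,C,D} — drop them.
Start with accepting vs non-accepting: {B,E,F,G} | {H}.
Split {B,E,F,G} by δ(·,0) → {E,F,G} and {B}.
Refine {E,F,G} on symbol 0: members go to different blocks, giving {E,G} and {F}.
On input 1, block {E,G} splits into {E} and {G}.
The partition is now stable with 5 blocks: {E} | {H} | {B} | {F} | {G}.

5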